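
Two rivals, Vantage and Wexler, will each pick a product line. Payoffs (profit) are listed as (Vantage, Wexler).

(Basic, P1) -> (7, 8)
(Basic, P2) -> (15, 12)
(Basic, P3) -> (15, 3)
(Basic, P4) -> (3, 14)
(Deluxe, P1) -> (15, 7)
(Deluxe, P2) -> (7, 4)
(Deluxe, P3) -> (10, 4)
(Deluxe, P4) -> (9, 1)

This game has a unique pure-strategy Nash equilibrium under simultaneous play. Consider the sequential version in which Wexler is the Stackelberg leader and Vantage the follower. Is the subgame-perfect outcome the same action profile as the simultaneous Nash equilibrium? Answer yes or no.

Backward induction with Wexler moving first.
- P1 → Vantage plays Deluxe (best of 7, 15); Wexler gets 7.
- P2 → Vantage plays Basic (best of 15, 7); Wexler gets 12.
- P3 → Vantage plays Basic (best of 15, 10); Wexler gets 3.
- P4 → Vantage plays Deluxe (best of 3, 9); Wexler gets 1.
Among 7, 12, 3, 1, the best is 12 at P2. Subgame-perfect outcome: (Basic, P2) with payoffs (15, 12).
Under simultaneous play:
Vantage's best replies: P1→Deluxe; P2→Basic; P3→Basic; P4→Deluxe.
Wexler's best replies: Basic→P4; Deluxe→P1.
The unique mutual best reply is (Deluxe, P1), giving (15, 7).
Sequential outcome (Basic, P2) differs from the Nash profile (Deluxe, P1).

no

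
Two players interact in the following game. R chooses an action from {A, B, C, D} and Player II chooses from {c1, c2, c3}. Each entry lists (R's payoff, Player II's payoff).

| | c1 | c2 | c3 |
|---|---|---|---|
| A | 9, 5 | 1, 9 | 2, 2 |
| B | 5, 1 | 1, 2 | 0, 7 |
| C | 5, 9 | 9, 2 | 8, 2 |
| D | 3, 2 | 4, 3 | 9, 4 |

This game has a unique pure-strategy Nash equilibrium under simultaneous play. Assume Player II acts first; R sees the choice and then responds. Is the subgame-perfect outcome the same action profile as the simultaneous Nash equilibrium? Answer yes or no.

no

Work backward from R's decision.
- c1: R compares 9, 5, 5, 3 and picks A; Player II would get 5.
- c2: R compares 1, 1, 9, 4 and picks C; Player II would get 2.
- c3: R compares 2, 0, 8, 9 and picks D; Player II would get 4.
Player II's induced payoffs are 5, 2, 4, so Player II commits to c1. Subgame-perfect outcome: (A, c1) with payoffs (9, 5).
Now find the simultaneous Nash equilibrium.
R's best replies: c1→A; c2→C; c3→D.
Player II's best replies: A→c2; B→c3; C→c1; D→c3.
Only (D, c3) has each player best-responding; Nash payoffs (9, 4).
Sequential outcome (A, c1) differs from the Nash profile (D, c3).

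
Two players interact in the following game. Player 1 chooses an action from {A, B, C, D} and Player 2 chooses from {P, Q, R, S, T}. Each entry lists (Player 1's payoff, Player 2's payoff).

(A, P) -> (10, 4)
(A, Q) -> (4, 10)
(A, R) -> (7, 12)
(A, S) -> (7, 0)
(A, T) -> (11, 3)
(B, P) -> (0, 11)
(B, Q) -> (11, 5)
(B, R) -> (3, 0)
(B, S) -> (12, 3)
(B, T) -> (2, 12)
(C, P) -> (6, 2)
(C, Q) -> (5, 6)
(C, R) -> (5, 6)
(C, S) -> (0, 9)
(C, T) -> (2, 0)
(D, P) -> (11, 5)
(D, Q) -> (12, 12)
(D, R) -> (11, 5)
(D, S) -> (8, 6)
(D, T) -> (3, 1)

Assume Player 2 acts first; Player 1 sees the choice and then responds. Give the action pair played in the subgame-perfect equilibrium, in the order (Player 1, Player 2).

Backward induction with Player 2 moving first.
- P: Player 1 compares 10, 0, 6, 11 and picks D; Player 2 would get 5.
- Q: Player 1 compares 4, 11, 5, 12 and picks D; Player 2 would get 12.
- R: Player 1 compares 7, 3, 5, 11 and picks D; Player 2 would get 5.
- S: Player 1 compares 7, 12, 0, 8 and picks B; Player 2 would get 3.
- T: Player 1 compares 11, 2, 2, 3 and picks A; Player 2 would get 3.
Player 2's induced payoffs are 5, 12, 5, 3, 3, so Player 2 commits to Q. Subgame-perfect outcome: (D, Q) with payoffs (12, 12).

(D, Q)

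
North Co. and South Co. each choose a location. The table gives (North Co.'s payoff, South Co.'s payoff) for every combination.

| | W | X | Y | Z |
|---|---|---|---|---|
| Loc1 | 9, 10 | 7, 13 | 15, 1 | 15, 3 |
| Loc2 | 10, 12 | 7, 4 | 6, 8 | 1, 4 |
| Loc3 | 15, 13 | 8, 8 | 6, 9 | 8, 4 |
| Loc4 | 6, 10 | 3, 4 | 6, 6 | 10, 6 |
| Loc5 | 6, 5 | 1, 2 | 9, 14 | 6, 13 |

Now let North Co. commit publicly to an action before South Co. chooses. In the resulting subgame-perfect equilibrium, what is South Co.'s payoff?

Solve by backward induction (North Co. leads).
- Loc1: South Co. compares 10, 13, 1, 3 and picks X; North Co. would get 7.
- Loc2: South Co. compares 12, 4, 8, 4 and picks W; North Co. would get 10.
- Loc3: South Co. compares 13, 8, 9, 4 and picks W; North Co. would get 15.
- Loc4: South Co. compares 10, 4, 6, 6 and picks W; North Co. would get 6.
- Loc5: South Co. compares 5, 2, 14, 13 and picks Y; North Co. would get 9.
North Co.'s induced payoffs are 7, 10, 15, 6, 9, so North Co. commits to Loc3. Subgame-perfect outcome: (Loc3, W) with payoffs (15, 13).

13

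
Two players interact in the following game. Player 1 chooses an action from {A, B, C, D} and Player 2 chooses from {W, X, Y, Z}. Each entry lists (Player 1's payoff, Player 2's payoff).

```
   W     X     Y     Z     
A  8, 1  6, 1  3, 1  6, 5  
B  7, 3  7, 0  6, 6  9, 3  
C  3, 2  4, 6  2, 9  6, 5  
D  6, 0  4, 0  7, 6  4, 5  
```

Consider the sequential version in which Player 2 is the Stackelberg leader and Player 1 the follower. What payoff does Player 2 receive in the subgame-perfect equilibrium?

6

Backward induction with Player 2 moving first.
- W: Player 1 compares 8, 7, 3, 6 and picks A; Player 2 would get 1.
- X: Player 1 compares 6, 7, 4, 4 and picks B; Player 2 would get 0.
- Y: Player 1 compares 3, 6, 2, 7 and picks D; Player 2 would get 6.
- Z: Player 1 compares 6, 9, 6, 4 and picks B; Player 2 would get 3.
Among 1, 0, 6, 3, the best is 6 at Y. Subgame-perfect outcome: (D, Y) with payoffs (7, 6).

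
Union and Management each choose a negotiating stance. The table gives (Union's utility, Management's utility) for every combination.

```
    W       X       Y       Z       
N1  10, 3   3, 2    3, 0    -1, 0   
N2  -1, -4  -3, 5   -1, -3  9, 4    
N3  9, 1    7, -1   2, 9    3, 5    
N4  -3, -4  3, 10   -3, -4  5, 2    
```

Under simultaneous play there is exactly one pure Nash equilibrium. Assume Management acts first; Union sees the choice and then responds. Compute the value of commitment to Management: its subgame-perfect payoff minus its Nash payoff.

1

Backward induction with Management moving first.
- W: BR = N1, leader payoff 3.
- X: BR = N3, leader payoff -1.
- Y: BR = N1, leader payoff 0.
- Z: BR = N2, leader payoff 4.
Management's induced payoffs are 3, -1, 0, 4, so Management commits to Z. Subgame-perfect outcome: (N2, Z) with payoffs (9, 4).
Under simultaneous play:
Union's best replies: W→N1; X→N3; Y→N1; Z→N2.
Management's best replies: N1→W; N2→X; N3→Y; N4→X.
Only (N1, W) has each player best-responding; Nash payoffs (10, 3).
Management's commitment gain: 4 − 3 = 1.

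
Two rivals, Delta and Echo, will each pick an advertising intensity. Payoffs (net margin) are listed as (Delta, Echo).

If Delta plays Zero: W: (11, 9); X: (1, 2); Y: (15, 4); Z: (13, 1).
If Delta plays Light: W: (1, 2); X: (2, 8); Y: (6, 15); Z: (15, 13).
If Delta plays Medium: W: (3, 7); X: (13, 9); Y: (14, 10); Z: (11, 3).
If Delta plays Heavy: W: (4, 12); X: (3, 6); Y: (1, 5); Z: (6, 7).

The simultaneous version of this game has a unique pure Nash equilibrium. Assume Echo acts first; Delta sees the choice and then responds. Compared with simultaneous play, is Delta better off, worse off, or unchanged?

better off

Solve by backward induction (Echo leads).
- W: BR = Zero, leader payoff 9.
- X: BR = Medium, leader payoff 9.
- Y: BR = Zero, leader payoff 4.
- Z: BR = Light, leader payoff 13.
Echo's induced payoffs are 9, 9, 4, 13, so Echo commits to Z. Subgame-perfect outcome: (Light, Z) with payoffs (15, 13).
For the simultaneous game, intersect best replies.
Delta's best replies: W→Zero; X→Medium; Y→Zero; Z→Light.
Echo's best replies: Zero→W; Light→Y; Medium→Y; Heavy→W.
The unique mutual best reply is (Zero, W), giving (11, 9).
Delta earns 15 sequentially versus 11 at the Nash outcome: better off.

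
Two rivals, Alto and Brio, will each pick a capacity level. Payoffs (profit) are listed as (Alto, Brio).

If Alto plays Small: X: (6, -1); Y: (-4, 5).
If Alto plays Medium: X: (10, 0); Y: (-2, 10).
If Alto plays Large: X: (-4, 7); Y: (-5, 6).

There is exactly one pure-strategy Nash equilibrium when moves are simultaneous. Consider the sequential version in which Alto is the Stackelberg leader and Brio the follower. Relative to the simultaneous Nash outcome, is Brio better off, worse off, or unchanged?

unchanged

Backward induction with Alto moving first.
- Small: Brio compares -1, 5 and picks Y; Alto would get -4.
- Medium: Brio compares 0, 10 and picks Y; Alto would get -2.
- Large: Brio compares 7, 6 and picks X; Alto would get -4.
Alto's induced payoffs are -4, -2, -4, so Alto commits to Medium. Subgame-perfect outcome: (Medium, Y) with payoffs (-2, 10).
Under simultaneous play:
Alto's best replies: X→Medium; Y→Medium.
Brio's best replies: Small→Y; Medium→Y; Large→X.
Only (Medium, Y) has each player best-responding; Nash payoffs (-2, 10).
Brio earns 10 sequentially versus 10 at the Nash outcome: unchanged.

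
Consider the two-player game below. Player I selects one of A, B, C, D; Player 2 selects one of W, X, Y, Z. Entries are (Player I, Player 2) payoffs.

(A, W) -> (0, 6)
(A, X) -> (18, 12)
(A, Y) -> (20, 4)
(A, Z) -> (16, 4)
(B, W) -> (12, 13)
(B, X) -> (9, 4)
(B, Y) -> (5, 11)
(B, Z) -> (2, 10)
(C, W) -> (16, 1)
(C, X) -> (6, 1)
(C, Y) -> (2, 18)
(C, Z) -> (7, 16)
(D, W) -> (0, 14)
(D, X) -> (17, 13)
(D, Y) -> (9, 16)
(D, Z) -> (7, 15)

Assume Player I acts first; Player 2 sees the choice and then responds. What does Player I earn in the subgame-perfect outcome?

Work backward from Player 2's decision.
- A: BR = X, leader payoff 18.
- B: BR = W, leader payoff 12.
- C: BR = Y, leader payoff 2.
- D: BR = Y, leader payoff 9.
Maximizing over 18, 12, 2, 9, Player I chooses A. Subgame-perfect outcome: (A, X) with payoffs (18, 12).

18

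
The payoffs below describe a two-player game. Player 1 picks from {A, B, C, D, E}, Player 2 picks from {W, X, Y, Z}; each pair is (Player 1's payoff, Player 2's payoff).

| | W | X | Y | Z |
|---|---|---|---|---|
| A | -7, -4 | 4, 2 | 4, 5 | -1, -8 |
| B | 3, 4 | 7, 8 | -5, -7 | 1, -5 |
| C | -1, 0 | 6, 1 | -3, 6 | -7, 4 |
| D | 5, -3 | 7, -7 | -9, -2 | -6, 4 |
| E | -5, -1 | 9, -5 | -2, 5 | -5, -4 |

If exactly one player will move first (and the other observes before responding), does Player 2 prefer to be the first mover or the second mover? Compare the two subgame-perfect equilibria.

If Player 1 leads: Player 2's best replies are A→Y, B→X, C→Y, D→Z, E→Y; Player 1's induced payoffs 4, 7, -3, -6, -2; outcome (B, X), payoffs (7, 8).
If Player 2 leads: Player 1's best replies are W→D, X→E, Y→A, Z→B; Player 2's induced payoffs -3, -5, 5, -5; outcome (A, Y), payoffs (4, 5).
Player 2 gets 5 moving first and 8 moving second, so Player 2 prefers to move second.

second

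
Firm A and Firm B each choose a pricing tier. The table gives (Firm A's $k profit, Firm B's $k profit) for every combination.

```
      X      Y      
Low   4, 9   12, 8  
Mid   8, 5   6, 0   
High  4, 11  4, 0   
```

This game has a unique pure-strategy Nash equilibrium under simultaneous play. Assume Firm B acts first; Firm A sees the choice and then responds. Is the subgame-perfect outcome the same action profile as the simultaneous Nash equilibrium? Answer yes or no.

Firm A best-responds to each possible Firm B move:
- X → Firm A plays Mid (best of 4, 8, 4); Firm B gets 5.
- Y → Firm A plays Low (best of 12, 6, 4); Firm B gets 8.
Maximizing over 5, 8, Firm B chooses Y. Subgame-perfect outcome: (Low, Y) with payoffs (12, 8).
Now find the simultaneous Nash equilibrium.
Firm A's best replies: X→Mid; Y→Low.
Firm B's best replies: Low→X; Mid→X; High→X.
The unique mutual best reply is (Mid, X), giving (8, 5).
Sequential outcome (Low, Y) differs from the Nash profile (Mid, X).

no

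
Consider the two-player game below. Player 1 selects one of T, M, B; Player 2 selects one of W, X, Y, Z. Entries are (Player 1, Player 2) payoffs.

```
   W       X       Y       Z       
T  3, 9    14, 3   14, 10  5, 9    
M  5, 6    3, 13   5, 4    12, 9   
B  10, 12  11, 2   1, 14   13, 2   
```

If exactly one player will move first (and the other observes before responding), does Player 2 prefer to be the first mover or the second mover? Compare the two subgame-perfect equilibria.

If Player 1 leads: Player 2's best replies are T→Y, M→X, B→Y; Player 1's induced payoffs 14, 3, 1; outcome (T, Y), payoffs (14, 10).
If Player 2 leads: Player 1's best replies are W→B, X→T, Y→T, Z→B; Player 2's induced payoffs 12, 3, 10, 2; outcome (B, W), payoffs (10, 12).
Player 2 gets 12 moving first and 10 moving second, so Player 2 prefers to move first.

first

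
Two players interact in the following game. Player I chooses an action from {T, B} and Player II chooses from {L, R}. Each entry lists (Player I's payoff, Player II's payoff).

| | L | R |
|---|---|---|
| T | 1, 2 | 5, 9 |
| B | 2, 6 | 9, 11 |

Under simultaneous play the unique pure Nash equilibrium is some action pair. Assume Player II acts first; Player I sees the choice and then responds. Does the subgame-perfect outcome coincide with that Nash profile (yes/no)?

Player I best-responds to each possible Player II move:
- L: Player I compares 1, 2 and picks B; Player II would get 6.
- R: Player I compares 5, 9 and picks B; Player II would get 11.
Player II's induced payoffs are 6, 11, so Player II commits to R. Subgame-perfect outcome: (B, R) with payoffs (9, 11).
Now find the simultaneous Nash equilibrium.
Player I's best replies: L→B; R→B.
Player II's best replies: T→R; B→R.
The unique mutual best reply is (B, R), giving (9, 11).
Sequential outcome (B, R) coincides with the Nash profile (B, R).

yes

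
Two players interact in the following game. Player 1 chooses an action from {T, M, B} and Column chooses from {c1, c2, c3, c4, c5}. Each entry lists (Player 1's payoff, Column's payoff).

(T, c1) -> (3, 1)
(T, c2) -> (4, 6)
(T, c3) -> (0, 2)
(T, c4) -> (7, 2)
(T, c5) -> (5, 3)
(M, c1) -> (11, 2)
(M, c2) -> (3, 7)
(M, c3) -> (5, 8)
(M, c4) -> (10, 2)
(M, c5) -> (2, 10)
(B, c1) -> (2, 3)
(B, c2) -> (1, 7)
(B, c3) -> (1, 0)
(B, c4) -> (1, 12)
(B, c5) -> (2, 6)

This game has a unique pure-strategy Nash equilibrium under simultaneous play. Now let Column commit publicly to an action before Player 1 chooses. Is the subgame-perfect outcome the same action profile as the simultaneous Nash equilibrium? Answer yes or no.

Backward induction with Column moving first.
- c1: Player 1 compares 3, 11, 2 and picks M; Column would get 2.
- c2: Player 1 compares 4, 3, 1 and picks T; Column would get 6.
- c3: Player 1 compares 0, 5, 1 and picks M; Column would get 8.
- c4: Player 1 compares 7, 10, 1 and picks M; Column would get 2.
- c5: Player 1 compares 5, 2, 2 and picks T; Column would get 3.
Column's induced payoffs are 2, 6, 8, 2, 3, so Column commits to c3. Subgame-perfect outcome: (M, c3) with payoffs (5, 8).
Under simultaneous play:
Player 1's best replies: c1→M; c2→T; c3→M; c4→M; c5→T.
Column's best replies: T→c2; M→c5; B→c4.
Only (T, c2) has each player best-responding; Nash payoffs (4, 6).
Sequential outcome (M, c3) differs from the Nash profile (T, c2).

no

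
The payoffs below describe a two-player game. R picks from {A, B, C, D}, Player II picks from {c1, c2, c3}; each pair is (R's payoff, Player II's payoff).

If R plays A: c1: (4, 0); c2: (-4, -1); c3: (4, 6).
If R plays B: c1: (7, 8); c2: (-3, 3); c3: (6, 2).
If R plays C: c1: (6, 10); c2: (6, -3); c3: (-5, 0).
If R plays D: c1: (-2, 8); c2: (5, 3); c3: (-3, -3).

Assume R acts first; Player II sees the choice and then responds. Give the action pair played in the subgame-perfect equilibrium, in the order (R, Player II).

Work backward from Player II's decision.
- A: Player II compares 0, -1, 6 and picks c3; R would get 4.
- B: Player II compares 8, 3, 2 and picks c1; R would get 7.
- C: Player II compares 10, -3, 0 and picks c1; R would get 6.
- D: Player II compares 8, 3, -3 and picks c1; R would get -2.
R's induced payoffs are 4, 7, 6, -2, so R commits to B. Subgame-perfect outcome: (B, c1) with payoffs (7, 8).

(B, c1)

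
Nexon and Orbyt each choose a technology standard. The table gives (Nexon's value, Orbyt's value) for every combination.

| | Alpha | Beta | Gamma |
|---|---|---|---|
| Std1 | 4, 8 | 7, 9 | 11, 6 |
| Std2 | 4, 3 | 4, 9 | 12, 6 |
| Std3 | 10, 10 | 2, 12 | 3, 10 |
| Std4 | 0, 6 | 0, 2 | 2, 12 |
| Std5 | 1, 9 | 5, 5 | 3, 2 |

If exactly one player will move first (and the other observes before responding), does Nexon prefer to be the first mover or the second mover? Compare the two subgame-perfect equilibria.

If Nexon leads: Orbyt's best replies are Std1→Beta, Std2→Beta, Std3→Beta, Std4→Gamma, Std5→Alpha; Nexon's induced payoffs 7, 4, 2, 2, 1; outcome (Std1, Beta), payoffs (7, 9).
If Orbyt leads: Nexon's best replies are Alpha→Std3, Beta→Std1, Gamma→Std2; Orbyt's induced payoffs 10, 9, 6; outcome (Std3, Alpha), payoffs (10, 10).
Nexon gets 7 moving first and 10 moving second, so Nexon prefers to move second.

second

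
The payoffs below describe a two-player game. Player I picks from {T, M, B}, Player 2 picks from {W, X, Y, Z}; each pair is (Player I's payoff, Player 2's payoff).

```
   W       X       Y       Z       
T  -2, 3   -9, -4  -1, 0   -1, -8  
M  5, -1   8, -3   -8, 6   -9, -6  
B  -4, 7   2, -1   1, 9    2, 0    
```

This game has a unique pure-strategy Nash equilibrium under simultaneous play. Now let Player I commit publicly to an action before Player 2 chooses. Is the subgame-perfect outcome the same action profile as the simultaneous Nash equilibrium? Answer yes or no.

yes

Work backward from Player 2's decision.
- T: BR = W, leader payoff -2.
- M: BR = Y, leader payoff -8.
- B: BR = Y, leader payoff 1.
Player I's induced payoffs are -2, -8, 1, so Player I commits to B. Subgame-perfect outcome: (B, Y) with payoffs (1, 9).
For the simultaneous game, intersect best replies.
Player I's best replies: W→M; X→M; Y→B; Z→B.
Player 2's best replies: T→W; M→Y; B→Y.
Only (B, Y) has each player best-responding; Nash payoffs (1, 9).
Sequential outcome (B, Y) coincides with the Nash profile (B, Y).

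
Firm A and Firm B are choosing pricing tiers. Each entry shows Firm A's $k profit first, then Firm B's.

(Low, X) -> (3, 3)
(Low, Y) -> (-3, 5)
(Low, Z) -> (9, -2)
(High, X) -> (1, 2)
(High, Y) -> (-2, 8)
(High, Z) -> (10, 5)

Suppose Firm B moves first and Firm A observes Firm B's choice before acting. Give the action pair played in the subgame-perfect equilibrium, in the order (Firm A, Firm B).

Backward induction with Firm B moving first.
- X: Firm A compares 3, 1 and picks Low; Firm B would get 3.
- Y: Firm A compares -3, -2 and picks High; Firm B would get 8.
- Z: Firm A compares 9, 10 and picks High; Firm B would get 5.
Firm B's induced payoffs are 3, 8, 5, so Firm B commits to Y. Subgame-perfect outcome: (High, Y) with payoffs (-2, 8).

(High, Y)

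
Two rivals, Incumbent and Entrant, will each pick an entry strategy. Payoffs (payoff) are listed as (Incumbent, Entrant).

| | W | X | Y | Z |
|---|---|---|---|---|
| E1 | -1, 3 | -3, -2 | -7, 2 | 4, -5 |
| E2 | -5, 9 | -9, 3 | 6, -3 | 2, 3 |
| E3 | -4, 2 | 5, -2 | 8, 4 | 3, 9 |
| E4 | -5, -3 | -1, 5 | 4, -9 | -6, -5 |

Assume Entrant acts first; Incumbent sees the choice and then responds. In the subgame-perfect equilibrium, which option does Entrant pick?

Y

Backward induction with Entrant moving first.
- W: BR = E1, leader payoff 3.
- X: BR = E3, leader payoff -2.
- Y: BR = E3, leader payoff 4.
- Z: BR = E1, leader payoff -5.
Among 3, -2, 4, -5, the best is 4 at Y. Subgame-perfect outcome: (E3, Y) with payoffs (8, 4).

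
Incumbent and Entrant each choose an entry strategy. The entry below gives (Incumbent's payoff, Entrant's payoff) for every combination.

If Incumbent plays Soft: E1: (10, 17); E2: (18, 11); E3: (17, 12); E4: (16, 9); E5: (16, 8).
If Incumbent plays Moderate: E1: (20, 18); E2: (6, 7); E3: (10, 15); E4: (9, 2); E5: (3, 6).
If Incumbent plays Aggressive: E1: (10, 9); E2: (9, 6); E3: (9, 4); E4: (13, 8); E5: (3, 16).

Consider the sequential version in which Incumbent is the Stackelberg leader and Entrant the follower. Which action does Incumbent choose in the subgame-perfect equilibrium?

Moderate

Solve by backward induction (Incumbent leads).
- Soft: BR = E1, leader payoff 10.
- Moderate: BR = E1, leader payoff 20.
- Aggressive: BR = E5, leader payoff 3.
Among 10, 20, 3, the best is 20 at Moderate. Subgame-perfect outcome: (Moderate, E1) with payoffs (20, 18).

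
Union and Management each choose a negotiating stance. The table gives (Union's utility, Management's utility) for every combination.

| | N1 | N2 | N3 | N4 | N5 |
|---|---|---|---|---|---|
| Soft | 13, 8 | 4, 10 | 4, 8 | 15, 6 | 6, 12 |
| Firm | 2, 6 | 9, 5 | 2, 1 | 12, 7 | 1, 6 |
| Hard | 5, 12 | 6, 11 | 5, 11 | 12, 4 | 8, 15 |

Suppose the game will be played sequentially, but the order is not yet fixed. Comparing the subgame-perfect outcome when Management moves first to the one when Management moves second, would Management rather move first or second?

If Union leads: Management's best replies are Soft→N5, Firm→N4, Hard→N5; Union's induced payoffs 6, 12, 8; outcome (Firm, N4), payoffs (12, 7).
If Management leads: Union's best replies are N1→Soft, N2→Firm, N3→Hard, N4→Soft, N5→Hard; Management's induced payoffs 8, 5, 11, 6, 15; outcome (Hard, N5), payoffs (8, 15).
Management gets 15 moving first and 7 moving second, so Management prefers to move first.

first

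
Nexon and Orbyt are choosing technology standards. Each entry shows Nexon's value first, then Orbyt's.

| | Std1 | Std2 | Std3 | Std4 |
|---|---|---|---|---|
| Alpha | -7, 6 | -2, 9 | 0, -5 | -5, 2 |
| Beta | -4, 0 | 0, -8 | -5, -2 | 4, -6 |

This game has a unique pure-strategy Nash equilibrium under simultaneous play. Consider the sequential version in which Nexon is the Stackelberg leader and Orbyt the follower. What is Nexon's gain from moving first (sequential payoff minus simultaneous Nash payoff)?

2

Orbyt best-responds to each possible Nexon move:
- Alpha: BR = Std2, leader payoff -2.
- Beta: BR = Std1, leader payoff -4.
Nexon's induced payoffs are -2, -4, so Nexon commits to Alpha. Subgame-perfect outcome: (Alpha, Std2) with payoffs (-2, 9).
Under simultaneous play:
Nexon's best replies: Std1→Beta; Std2→Beta; Std3→Alpha; Std4→Beta.
Orbyt's best replies: Alpha→Std2; Beta→Std1.
Only (Beta, Std1) has each player best-responding; Nash payoffs (-4, 0).
Nexon's commitment gain: -2 − -4 = 2.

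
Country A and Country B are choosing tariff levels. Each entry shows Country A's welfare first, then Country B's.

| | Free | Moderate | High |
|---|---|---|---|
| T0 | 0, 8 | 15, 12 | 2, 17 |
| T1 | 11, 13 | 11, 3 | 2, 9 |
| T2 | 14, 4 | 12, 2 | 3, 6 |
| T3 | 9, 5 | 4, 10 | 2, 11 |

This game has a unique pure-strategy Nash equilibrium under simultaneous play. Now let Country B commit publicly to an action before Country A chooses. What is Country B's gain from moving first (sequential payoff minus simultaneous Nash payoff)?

6

Backward induction with Country B moving first.
- Free: BR = T2, leader payoff 4.
- Moderate: BR = T0, leader payoff 12.
- High: BR = T2, leader payoff 6.
Maximizing over 4, 12, 6, Country B chooses Moderate. Subgame-perfect outcome: (T0, Moderate) with payoffs (15, 12).
Now find the simultaneous Nash equilibrium.
Country A's best replies: Free→T2; Moderate→T0; High→T2.
Country B's best replies: T0→High; T1→Free; T2→High; T3→High.
The unique mutual best reply is (T2, High), giving (3, 6).
Country B's commitment gain: 12 − 6 = 6.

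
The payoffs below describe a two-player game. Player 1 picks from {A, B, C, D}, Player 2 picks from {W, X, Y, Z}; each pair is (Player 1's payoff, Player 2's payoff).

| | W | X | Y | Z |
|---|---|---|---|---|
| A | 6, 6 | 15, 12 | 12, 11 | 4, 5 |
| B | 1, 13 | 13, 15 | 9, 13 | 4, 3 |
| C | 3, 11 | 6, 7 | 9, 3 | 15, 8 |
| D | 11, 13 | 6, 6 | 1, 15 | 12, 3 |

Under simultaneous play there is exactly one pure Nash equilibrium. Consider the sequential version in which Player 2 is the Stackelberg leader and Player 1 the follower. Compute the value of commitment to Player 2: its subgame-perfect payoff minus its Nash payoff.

1

Work backward from Player 1's decision.
- W: Player 1 compares 6, 1, 3, 11 and picks D; Player 2 would get 13.
- X: Player 1 compares 15, 13, 6, 6 and picks A; Player 2 would get 12.
- Y: Player 1 compares 12, 9, 9, 1 and picks A; Player 2 would get 11.
- Z: Player 1 compares 4, 4, 15, 12 and picks C; Player 2 would get 8.
Among 13, 12, 11, 8, the best is 13 at W. Subgame-perfect outcome: (D, W) with payoffs (11, 13).
Under simultaneous play:
Player 1's best replies: W→D; X→A; Y→A; Z→C.
Player 2's best replies: A→X; B→X; C→W; D→Y.
The unique mutual best reply is (A, X), giving (15, 12).
Player 2's commitment gain: 13 − 12 = 1.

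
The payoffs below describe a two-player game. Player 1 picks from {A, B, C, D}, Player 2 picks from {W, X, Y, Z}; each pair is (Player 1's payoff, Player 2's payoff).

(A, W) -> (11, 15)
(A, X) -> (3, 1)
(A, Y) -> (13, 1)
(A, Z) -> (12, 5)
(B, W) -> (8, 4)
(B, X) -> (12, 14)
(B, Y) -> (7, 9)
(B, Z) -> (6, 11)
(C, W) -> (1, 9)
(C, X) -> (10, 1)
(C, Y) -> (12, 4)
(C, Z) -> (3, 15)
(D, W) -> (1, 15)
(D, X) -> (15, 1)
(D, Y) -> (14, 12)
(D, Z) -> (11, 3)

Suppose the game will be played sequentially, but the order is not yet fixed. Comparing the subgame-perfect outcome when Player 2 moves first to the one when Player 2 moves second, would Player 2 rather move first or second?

If Player 1 leads: Player 2's best replies are A→W, B→X, C→Z, D→W; Player 1's induced payoffs 11, 12, 3, 1; outcome (B, X), payoffs (12, 14).
If Player 2 leads: Player 1's best replies are W→A, X→D, Y→D, Z→A; Player 2's induced payoffs 15, 1, 12, 5; outcome (A, W), payoffs (11, 15).
Player 2 gets 15 moving first and 14 moving second, so Player 2 prefers to move first.

first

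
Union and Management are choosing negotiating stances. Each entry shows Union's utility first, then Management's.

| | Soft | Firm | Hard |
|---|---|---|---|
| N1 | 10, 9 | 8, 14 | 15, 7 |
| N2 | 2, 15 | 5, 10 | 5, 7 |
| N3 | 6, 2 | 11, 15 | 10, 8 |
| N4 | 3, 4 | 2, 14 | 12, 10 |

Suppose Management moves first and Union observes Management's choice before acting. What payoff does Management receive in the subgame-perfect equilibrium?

Union best-responds to each possible Management move:
- Soft: Union compares 10, 2, 6, 3 and picks N1; Management would get 9.
- Firm: Union compares 8, 5, 11, 2 and picks N3; Management would get 15.
- Hard: Union compares 15, 5, 10, 12 and picks N1; Management would get 7.
Among 9, 15, 7, the best is 15 at Firm. Subgame-perfect outcome: (N3, Firm) with payoffs (11, 15).

15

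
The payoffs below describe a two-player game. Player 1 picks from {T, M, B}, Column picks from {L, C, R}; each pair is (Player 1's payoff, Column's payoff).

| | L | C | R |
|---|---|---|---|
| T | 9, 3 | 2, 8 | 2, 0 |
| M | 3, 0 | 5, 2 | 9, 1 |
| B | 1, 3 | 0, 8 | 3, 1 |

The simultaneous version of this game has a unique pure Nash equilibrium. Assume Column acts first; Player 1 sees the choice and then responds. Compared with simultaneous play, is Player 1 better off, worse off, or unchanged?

better off

Work backward from Player 1's decision.
- L: BR = T, leader payoff 3.
- C: BR = M, leader payoff 2.
- R: BR = M, leader payoff 1.
Column's induced payoffs are 3, 2, 1, so Column commits to L. Subgame-perfect outcome: (T, L) with payoffs (9, 3).
Under simultaneous play:
Player 1's best replies: L→T; C→M; R→M.
Column's best replies: T→C; M→C; B→C.
Only (M, C) has each player best-responding; Nash payoffs (5, 2).
Player 1 earns 9 sequentially versus 5 at the Nash outcome: better off.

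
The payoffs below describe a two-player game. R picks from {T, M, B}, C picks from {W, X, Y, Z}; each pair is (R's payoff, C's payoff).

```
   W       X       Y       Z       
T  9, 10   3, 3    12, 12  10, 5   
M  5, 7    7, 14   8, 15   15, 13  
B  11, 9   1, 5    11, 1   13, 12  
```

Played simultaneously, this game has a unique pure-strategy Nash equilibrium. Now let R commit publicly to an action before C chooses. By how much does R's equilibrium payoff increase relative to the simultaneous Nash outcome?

Backward induction with R moving first.
- T: BR = Y, leader payoff 12.
- M: BR = Y, leader payoff 8.
- B: BR = Z, leader payoff 13.
Among 12, 8, 13, the best is 13 at B. Subgame-perfect outcome: (B, Z) with payoffs (13, 12).
Now find the simultaneous Nash equilibrium.
R's best replies: W→B; X→M; Y→T; Z→M.
C's best replies: T→Y; M→Y; B→Z.
The unique mutual best reply is (T, Y), giving (12, 12).
R's commitment gain: 13 − 12 = 1.

1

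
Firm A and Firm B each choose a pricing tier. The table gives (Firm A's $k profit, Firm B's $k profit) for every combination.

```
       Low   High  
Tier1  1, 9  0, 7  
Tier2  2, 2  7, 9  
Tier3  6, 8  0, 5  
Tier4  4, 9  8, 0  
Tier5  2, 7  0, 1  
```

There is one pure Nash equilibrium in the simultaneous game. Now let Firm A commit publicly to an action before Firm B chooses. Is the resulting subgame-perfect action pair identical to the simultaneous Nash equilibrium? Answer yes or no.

Work backward from Firm B's decision.
- Tier1 → Firm B plays Low (best of 9, 7); Firm A gets 1.
- Tier2 → Firm B plays High (best of 2, 9); Firm A gets 7.
- Tier3 → Firm B plays Low (best of 8, 5); Firm A gets 6.
- Tier4 → Firm B plays Low (best of 9, 0); Firm A gets 4.
- Tier5 → Firm B plays Low (best of 7, 1); Firm A gets 2.
Among 1, 7, 6, 4, 2, the best is 7 at Tier2. Subgame-perfect outcome: (Tier2, High) with payoffs (7, 9).
Now find the simultaneous Nash equilibrium.
Firm A's best replies: Low→Tier3; High→Tier4.
Firm B's best replies: Tier1→Low; Tier2→High; Tier3→Low; Tier4→Low; Tier5→Low.
The unique mutual best reply is (Tier3, Low), giving (6, 8).
Sequential outcome (Tier2, High) differs from the Nash profile (Tier3, Low).

no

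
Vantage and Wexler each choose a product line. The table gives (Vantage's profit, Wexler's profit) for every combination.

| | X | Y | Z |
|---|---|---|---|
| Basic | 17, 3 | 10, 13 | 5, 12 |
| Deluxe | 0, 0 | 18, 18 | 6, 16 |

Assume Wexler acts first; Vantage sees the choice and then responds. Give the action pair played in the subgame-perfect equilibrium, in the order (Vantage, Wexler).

(Deluxe, Y)

Vantage best-responds to each possible Wexler move:
- X: BR = Basic, leader payoff 3.
- Y: BR = Deluxe, leader payoff 18.
- Z: BR = Deluxe, leader payoff 16.
Wexler's induced payoffs are 3, 18, 16, so Wexler commits to Y. Subgame-perfect outcome: (Deluxe, Y) with payoffs (18, 18).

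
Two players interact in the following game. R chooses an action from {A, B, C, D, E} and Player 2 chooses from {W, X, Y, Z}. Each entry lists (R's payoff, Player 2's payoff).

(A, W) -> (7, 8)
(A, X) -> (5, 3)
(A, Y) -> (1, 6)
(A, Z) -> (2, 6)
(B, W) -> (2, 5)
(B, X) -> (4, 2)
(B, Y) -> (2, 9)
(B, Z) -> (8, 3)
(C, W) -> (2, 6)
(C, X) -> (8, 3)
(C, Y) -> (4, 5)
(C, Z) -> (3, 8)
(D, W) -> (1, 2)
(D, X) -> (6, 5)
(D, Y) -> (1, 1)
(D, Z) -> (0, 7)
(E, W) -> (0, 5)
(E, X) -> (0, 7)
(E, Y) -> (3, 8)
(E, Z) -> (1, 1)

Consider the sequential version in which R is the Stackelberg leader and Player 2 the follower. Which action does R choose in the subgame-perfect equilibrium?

Player 2 best-responds to each possible R move:
- A: BR = W, leader payoff 7.
- B: BR = Y, leader payoff 2.
- C: BR = Z, leader payoff 3.
- D: BR = Z, leader payoff 0.
- E: BR = Y, leader payoff 3.
Maximizing over 7, 2, 3, 0, 3, R chooses A. Subgame-perfect outcome: (A, W) with payoffs (7, 8).

A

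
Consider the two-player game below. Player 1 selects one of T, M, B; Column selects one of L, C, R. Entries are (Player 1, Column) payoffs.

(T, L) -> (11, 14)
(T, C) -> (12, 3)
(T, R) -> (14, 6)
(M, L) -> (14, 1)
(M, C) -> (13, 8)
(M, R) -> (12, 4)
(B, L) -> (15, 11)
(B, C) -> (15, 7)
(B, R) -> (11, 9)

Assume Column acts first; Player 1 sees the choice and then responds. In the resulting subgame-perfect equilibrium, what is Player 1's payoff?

15

Backward induction with Column moving first.
- L → Player 1 plays B (best of 11, 14, 15); Column gets 11.
- C → Player 1 plays B (best of 12, 13, 15); Column gets 7.
- R → Player 1 plays T (best of 14, 12, 11); Column gets 6.
Column's induced payoffs are 11, 7, 6, so Column commits to L. Subgame-perfect outcome: (B, L) with payoffs (15, 11).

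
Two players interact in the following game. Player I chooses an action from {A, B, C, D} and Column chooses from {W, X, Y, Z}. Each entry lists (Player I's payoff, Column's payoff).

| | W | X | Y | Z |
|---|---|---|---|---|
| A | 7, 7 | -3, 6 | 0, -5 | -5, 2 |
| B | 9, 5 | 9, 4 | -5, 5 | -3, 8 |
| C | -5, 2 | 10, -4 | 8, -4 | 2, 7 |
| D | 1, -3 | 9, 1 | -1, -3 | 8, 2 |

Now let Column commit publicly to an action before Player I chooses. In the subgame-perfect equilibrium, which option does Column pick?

W

Backward induction with Column moving first.
- W → Player I plays B (best of 7, 9, -5, 1); Column gets 5.
- X → Player I plays C (best of -3, 9, 10, 9); Column gets -4.
- Y → Player I plays C (best of 0, -5, 8, -1); Column gets -4.
- Z → Player I plays D (best of -5, -3, 2, 8); Column gets 2.
Column's induced payoffs are 5, -4, -4, 2, so Column commits to W. Subgame-perfect outcome: (B, W) with payoffs (9, 5).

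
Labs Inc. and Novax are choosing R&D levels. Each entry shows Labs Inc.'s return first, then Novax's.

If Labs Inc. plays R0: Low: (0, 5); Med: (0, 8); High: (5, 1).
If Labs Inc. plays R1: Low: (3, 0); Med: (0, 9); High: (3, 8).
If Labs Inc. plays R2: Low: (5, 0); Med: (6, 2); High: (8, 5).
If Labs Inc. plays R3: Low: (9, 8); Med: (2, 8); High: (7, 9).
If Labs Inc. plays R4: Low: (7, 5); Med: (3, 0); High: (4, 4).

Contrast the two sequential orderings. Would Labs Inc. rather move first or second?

If Labs Inc. leads: Novax's best replies are R0→Med, R1→Med, R2→High, R3→High, R4→Low; Labs Inc.'s induced payoffs 0, 0, 8, 7, 7; outcome (R2, High), payoffs (8, 5).
If Novax leads: Labs Inc.'s best replies are Low→R3, Med→R2, High→R2; Novax's induced payoffs 8, 2, 5; outcome (R3, Low), payoffs (9, 8).
Labs Inc. gets 8 moving first and 9 moving second, so Labs Inc. prefers to move second.

second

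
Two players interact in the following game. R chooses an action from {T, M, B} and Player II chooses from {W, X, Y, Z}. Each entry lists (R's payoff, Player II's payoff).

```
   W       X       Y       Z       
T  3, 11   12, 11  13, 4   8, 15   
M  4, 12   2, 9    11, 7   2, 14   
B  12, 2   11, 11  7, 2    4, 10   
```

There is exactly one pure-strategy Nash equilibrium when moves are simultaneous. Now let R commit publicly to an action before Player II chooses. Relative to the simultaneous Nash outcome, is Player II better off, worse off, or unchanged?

worse off

Backward induction with R moving first.
- T → Player II plays Z (best of 11, 11, 4, 15); R gets 8.
- M → Player II plays Z (best of 12, 9, 7, 14); R gets 2.
- B → Player II plays X (best of 2, 11, 2, 10); R gets 11.
R's induced payoffs are 8, 2, 11, so R commits to B. Subgame-perfect outcome: (B, X) with payoffs (11, 11).
For the simultaneous game, intersect best replies.
R's best replies: W→B; X→T; Y→T; Z→T.
Player II's best replies: T→Z; M→Z; B→X.
The unique mutual best reply is (T, Z), giving (8, 15).
Player II earns 11 sequentially versus 15 at the Nash outcome: worse off.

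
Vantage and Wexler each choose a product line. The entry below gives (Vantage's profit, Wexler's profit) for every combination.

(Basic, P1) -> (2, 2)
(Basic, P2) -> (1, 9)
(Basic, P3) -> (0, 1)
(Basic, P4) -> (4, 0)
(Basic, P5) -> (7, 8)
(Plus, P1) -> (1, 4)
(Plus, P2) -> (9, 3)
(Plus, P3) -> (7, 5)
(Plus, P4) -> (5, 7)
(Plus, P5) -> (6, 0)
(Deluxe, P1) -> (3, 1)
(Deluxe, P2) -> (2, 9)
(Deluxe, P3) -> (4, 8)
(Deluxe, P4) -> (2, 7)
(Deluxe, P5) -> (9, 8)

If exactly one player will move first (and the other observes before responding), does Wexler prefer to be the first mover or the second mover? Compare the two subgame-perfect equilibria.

first

If Vantage leads: Wexler's best replies are Basic→P2, Plus→P4, Deluxe→P2; Vantage's induced payoffs 1, 5, 2; outcome (Plus, P4), payoffs (5, 7).
If Wexler leads: Vantage's best replies are P1→Deluxe, P2→Plus, P3→Plus, P4→Plus, P5→Deluxe; Wexler's induced payoffs 1, 3, 5, 7, 8; outcome (Deluxe, P5), payoffs (9, 8).
Wexler gets 8 moving first and 7 moving second, so Wexler prefers to move first.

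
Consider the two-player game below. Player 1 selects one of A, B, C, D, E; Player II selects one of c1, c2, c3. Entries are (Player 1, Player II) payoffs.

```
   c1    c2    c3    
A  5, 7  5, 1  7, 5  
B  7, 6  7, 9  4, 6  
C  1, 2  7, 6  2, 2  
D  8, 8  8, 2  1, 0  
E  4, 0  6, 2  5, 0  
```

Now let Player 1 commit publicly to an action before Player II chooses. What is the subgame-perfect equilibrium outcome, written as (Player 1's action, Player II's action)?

Player II best-responds to each possible Player 1 move:
- A → Player II plays c1 (best of 7, 1, 5); Player 1 gets 5.
- B → Player II plays c2 (best of 6, 9, 6); Player 1 gets 7.
- C → Player II plays c2 (best of 2, 6, 2); Player 1 gets 7.
- D → Player II plays c1 (best of 8, 2, 0); Player 1 gets 8.
- E → Player II plays c2 (best of 0, 2, 0); Player 1 gets 6.
Player 1's induced payoffs are 5, 7, 7, 8, 6, so Player 1 commits to D. Subgame-perfect outcome: (D, c1) with payoffs (8, 8).

(D, c1)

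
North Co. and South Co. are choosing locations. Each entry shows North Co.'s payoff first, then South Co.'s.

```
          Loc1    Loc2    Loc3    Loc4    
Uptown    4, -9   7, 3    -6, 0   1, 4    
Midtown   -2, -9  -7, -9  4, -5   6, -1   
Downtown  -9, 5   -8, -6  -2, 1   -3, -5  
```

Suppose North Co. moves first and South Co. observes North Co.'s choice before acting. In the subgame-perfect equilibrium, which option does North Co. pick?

Midtown

Backward induction with North Co. moving first.
- Uptown → South Co. plays Loc4 (best of -9, 3, 0, 4); North Co. gets 1.
- Midtown → South Co. plays Loc4 (best of -9, -9, -5, -1); North Co. gets 6.
- Downtown → South Co. plays Loc1 (best of 5, -6, 1, -5); North Co. gets -9.
Among 1, 6, -9, the best is 6 at Midtown. Subgame-perfect outcome: (Midtown, Loc4) with payoffs (6, -1).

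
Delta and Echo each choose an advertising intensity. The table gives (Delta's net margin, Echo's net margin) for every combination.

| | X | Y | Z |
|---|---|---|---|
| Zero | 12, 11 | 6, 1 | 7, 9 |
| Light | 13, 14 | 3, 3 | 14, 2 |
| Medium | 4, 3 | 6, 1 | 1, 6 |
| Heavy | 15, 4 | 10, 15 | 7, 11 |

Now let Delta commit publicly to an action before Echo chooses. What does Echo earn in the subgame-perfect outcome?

Echo best-responds to each possible Delta move:
- Zero → Echo plays X (best of 11, 1, 9); Delta gets 12.
- Light → Echo plays X (best of 14, 3, 2); Delta gets 13.
- Medium → Echo plays Z (best of 3, 1, 6); Delta gets 1.
- Heavy → Echo plays Y (best of 4, 15, 11); Delta gets 10.
Delta's induced payoffs are 12, 13, 1, 10, so Delta commits to Light. Subgame-perfect outcome: (Light, X) with payoffs (13, 14).

14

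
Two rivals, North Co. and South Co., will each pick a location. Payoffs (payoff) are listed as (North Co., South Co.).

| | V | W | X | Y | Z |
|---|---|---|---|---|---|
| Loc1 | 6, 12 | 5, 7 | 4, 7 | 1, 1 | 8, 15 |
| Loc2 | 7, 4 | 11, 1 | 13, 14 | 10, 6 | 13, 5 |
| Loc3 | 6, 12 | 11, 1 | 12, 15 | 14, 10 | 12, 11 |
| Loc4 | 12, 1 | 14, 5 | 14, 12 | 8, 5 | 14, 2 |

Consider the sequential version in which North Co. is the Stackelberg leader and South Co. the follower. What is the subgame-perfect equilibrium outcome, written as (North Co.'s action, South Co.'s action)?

(Loc4, X)

South Co. best-responds to each possible North Co. move:
- Loc1: BR = Z, leader payoff 8.
- Loc2: BR = X, leader payoff 13.
- Loc3: BR = X, leader payoff 12.
- Loc4: BR = X, leader payoff 14.
Maximizing over 8, 13, 12, 14, North Co. chooses Loc4. Subgame-perfect outcome: (Loc4, X) with payoffs (14, 12).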